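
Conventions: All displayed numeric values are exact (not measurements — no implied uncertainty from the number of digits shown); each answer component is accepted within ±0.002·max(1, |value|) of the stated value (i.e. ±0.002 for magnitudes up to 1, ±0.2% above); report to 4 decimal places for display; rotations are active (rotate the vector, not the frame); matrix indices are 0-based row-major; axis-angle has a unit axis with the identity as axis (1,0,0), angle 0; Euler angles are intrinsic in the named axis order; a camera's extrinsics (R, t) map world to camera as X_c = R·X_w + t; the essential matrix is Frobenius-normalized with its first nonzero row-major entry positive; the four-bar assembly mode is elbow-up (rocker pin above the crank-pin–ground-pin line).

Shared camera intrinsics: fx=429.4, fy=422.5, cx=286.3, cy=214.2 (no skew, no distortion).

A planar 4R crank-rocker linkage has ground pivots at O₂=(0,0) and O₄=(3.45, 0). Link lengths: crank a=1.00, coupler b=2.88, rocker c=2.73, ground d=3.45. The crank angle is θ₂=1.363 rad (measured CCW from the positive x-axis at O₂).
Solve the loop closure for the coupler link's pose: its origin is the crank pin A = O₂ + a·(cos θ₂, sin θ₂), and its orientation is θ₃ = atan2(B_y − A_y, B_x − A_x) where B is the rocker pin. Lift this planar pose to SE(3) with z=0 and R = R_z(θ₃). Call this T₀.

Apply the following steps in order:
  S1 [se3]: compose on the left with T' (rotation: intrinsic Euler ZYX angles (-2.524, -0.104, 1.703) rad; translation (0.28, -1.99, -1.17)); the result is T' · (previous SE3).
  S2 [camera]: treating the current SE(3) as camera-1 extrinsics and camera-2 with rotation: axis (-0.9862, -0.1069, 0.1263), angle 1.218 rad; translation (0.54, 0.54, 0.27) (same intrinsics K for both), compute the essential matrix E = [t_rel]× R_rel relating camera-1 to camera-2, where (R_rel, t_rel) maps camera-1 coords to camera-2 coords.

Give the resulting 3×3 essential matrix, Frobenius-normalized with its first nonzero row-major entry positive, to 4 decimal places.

source (fourbar_fk): coupler pose = R=[0.8284 -0.5601 0.0000; 0.5601 0.8284 0.0000; 0.0000 0.0000 1.0000], t=(0.2063, 0.9785, 0.0000)
after S1 (compose_se3): R=[-0.6675 0.4605 -0.5852; -0.3835 0.4610 0.8002; 0.6383 0.7586 -0.1311], t=(0.1201, -1.9454, -0.1839)
after S2 (essential): [0.4683 0.0849 0.5123; 0.0531 0.0015 0.0945; -0.4521 -0.2942 0.4565]

matrix = [0.4683 0.0849 0.5123; 0.0531 0.0015 0.0945; -0.4521 -0.2942 0.4565]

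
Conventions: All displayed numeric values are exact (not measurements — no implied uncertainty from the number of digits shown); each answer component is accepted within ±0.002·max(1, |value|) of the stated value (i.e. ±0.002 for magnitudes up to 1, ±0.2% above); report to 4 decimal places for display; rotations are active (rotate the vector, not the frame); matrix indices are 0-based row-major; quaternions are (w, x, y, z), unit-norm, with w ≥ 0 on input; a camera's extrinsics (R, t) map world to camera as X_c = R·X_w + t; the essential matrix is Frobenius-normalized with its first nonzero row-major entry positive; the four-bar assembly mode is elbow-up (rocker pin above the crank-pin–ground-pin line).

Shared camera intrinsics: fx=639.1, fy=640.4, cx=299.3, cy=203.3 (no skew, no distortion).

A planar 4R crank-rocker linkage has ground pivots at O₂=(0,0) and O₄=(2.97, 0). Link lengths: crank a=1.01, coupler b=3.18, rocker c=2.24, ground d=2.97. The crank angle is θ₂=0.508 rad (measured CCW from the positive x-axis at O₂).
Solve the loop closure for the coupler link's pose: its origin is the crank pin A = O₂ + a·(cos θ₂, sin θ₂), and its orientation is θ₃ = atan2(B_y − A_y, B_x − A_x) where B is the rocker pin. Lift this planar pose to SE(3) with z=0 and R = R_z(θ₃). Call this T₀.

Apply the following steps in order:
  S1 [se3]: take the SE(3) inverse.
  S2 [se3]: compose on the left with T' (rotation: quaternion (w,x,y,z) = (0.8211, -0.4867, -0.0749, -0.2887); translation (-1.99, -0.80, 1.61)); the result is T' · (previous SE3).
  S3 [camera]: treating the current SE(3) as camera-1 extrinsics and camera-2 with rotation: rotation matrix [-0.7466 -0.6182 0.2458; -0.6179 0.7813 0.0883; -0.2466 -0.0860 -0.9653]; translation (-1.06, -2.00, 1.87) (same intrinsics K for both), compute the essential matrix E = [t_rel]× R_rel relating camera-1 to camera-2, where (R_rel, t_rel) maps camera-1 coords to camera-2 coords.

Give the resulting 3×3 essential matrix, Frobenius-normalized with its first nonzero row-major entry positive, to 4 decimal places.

source (fourbar_fk): coupler pose = R=[0.8530 -0.5219 0.0000; 0.5219 0.8530 0.0000; 0.0000 0.0000 1.0000], t=(0.8825, 0.4913, 0.0000)
after S1 (invert_se3): R=[0.8530 0.5219 0.0000; -0.5219 0.8530 0.0000; 0.0000 0.0000 1.0000], t=(-1.0091, 0.0415, 0.0000)
after S2 (compose_se3): R=[0.4157 0.8957 0.1580; -0.5299 0.0973 0.8425; 0.7392 -0.4340 0.5150], t=(-2.7969, -0.3802, 1.1709)
after S3 (essential): [0.1630 0.1952 -0.1823; 0.4619 0.2729 0.4550; 0.2303 0.3420 -0.4871]

matrix = [0.1630 0.1952 -0.1823; 0.4619 0.2729 0.4550; 0.2303 0.3420 -0.4871]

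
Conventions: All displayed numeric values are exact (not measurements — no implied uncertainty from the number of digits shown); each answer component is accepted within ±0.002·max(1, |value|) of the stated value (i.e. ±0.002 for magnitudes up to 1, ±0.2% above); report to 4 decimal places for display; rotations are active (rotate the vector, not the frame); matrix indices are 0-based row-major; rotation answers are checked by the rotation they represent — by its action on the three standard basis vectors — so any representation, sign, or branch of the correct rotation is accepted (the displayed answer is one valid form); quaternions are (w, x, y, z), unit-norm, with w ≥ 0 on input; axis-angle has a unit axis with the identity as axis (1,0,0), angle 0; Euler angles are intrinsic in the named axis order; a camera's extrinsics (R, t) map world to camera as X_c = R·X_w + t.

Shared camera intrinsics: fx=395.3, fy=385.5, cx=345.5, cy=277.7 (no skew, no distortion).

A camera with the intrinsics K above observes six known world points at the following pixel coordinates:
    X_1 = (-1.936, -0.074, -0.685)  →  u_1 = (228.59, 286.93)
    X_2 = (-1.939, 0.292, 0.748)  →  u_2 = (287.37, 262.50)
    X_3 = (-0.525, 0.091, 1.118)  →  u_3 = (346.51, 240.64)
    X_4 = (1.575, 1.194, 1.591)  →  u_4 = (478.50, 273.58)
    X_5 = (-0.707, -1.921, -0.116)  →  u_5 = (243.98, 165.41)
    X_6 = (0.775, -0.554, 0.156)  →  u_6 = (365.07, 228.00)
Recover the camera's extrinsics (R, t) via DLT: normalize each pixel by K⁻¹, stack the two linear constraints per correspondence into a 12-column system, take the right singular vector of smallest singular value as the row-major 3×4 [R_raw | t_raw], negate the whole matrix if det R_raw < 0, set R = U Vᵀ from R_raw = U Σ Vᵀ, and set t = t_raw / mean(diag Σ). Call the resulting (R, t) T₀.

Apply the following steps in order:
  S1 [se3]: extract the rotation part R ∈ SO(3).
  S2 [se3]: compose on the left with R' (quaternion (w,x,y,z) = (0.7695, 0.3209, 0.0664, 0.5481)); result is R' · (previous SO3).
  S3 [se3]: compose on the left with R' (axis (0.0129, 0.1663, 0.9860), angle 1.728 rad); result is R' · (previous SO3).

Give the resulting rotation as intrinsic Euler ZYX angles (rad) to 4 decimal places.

rotation (euler_zyx) = (-2.9848, 0.1170, 1.3766)

source (pnp_recover): camera pose = R=[0.7694 0.3604 0.5274; -0.0114 0.8332 -0.5529; -0.6387 0.4194 0.6451], t=(-0.1997, -0.1701, 6.2601)
after S1 (rot_of_se3): [0.7694 0.3604 0.5274; -0.0114 0.8332 -0.5529; -0.6387 0.4194 0.6451]
after S2 (compose_so3): [0.0194 -0.3363 0.9416; 0.9486 0.3038 0.0889; -0.3159 0.8914 0.3249]
after S3 (compose_so3): [-0.9810 -0.0830 -0.1755; -0.1551 -0.2085 0.9657; -0.1167 0.9745 0.1916]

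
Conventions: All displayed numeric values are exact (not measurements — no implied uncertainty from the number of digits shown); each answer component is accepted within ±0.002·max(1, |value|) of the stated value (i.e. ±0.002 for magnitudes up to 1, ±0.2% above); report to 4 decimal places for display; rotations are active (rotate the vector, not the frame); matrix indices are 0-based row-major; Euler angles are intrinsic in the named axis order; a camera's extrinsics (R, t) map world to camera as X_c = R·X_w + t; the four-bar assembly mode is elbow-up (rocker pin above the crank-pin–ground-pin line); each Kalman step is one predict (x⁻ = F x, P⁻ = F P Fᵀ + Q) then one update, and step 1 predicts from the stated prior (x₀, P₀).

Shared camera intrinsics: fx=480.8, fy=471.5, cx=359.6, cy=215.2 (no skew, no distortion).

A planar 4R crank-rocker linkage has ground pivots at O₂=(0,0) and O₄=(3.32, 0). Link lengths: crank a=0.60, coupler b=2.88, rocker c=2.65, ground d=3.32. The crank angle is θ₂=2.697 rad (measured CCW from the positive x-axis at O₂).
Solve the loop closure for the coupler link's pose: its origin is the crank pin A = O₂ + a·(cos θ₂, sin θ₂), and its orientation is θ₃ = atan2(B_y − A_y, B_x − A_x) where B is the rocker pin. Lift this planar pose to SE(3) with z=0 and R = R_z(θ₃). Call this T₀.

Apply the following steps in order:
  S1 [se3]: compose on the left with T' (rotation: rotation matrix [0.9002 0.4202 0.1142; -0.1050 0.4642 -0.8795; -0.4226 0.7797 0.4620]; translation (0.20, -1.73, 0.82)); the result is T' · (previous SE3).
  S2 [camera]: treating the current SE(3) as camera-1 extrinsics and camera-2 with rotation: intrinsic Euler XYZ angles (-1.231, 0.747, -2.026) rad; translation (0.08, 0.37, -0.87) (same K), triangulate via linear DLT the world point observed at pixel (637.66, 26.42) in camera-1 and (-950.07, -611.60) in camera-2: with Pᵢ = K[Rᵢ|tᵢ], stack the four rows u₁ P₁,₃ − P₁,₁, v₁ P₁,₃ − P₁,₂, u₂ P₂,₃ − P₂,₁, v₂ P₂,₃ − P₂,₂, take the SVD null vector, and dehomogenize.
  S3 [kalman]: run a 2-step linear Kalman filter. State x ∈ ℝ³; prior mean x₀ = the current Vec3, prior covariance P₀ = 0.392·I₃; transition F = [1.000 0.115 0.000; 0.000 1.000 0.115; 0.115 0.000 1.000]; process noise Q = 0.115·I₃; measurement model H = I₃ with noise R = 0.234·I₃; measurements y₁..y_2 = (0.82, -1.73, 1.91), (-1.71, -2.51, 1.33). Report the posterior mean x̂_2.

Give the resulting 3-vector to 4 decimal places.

result = (-0.5678, -1.8377, 1.1947)

source (fourbar_fk): coupler pose = R=[0.7730 -0.6344 0.0000; 0.6344 0.7730 0.0000; 0.0000 0.0000 1.0000], t=(-0.5417, 0.2581, 0.0000)
after S1 (compose_se3): R=[0.9624 -0.2463 0.1143; 0.2133 0.4255 -0.8795; 0.1680 0.8708 0.4620], t=(-0.1792, -1.5533, 1.2501)
after S2 (triangulate): (1.2189, 0.3358, -0.6492)
after S3 (kf_track): (-0.5678, -1.8377, 1.1947)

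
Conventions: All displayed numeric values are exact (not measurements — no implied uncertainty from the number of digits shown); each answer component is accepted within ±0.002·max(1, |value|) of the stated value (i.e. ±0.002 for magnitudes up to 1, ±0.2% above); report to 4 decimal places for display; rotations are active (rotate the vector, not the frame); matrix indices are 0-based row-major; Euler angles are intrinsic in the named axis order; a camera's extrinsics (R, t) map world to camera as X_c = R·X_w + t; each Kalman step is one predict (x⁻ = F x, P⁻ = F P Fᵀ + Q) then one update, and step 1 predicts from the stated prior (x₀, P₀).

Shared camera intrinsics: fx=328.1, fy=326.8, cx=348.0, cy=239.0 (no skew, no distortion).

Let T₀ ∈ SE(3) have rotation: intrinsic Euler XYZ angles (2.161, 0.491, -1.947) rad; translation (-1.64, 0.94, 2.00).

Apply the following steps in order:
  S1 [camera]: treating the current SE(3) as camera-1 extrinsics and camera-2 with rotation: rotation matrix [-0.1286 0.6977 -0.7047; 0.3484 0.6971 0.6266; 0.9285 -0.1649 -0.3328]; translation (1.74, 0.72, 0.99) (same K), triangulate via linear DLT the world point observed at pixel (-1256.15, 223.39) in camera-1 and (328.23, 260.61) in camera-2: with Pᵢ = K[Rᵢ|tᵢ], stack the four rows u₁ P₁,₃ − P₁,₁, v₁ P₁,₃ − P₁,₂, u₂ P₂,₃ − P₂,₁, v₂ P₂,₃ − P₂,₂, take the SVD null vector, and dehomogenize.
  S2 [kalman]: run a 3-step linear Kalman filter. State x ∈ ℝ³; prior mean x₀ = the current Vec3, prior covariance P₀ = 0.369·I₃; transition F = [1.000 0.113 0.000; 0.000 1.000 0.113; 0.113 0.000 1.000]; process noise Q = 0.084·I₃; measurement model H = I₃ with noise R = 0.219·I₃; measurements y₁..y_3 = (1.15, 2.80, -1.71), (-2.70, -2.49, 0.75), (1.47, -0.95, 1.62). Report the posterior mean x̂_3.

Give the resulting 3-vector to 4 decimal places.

after S1 (triangulate): (1.3437, -1.9367, 0.5104)
after S2 (kf_track): (0.2699, -0.7809, 0.7031)

result = (0.2699, -0.7809, 0.7031)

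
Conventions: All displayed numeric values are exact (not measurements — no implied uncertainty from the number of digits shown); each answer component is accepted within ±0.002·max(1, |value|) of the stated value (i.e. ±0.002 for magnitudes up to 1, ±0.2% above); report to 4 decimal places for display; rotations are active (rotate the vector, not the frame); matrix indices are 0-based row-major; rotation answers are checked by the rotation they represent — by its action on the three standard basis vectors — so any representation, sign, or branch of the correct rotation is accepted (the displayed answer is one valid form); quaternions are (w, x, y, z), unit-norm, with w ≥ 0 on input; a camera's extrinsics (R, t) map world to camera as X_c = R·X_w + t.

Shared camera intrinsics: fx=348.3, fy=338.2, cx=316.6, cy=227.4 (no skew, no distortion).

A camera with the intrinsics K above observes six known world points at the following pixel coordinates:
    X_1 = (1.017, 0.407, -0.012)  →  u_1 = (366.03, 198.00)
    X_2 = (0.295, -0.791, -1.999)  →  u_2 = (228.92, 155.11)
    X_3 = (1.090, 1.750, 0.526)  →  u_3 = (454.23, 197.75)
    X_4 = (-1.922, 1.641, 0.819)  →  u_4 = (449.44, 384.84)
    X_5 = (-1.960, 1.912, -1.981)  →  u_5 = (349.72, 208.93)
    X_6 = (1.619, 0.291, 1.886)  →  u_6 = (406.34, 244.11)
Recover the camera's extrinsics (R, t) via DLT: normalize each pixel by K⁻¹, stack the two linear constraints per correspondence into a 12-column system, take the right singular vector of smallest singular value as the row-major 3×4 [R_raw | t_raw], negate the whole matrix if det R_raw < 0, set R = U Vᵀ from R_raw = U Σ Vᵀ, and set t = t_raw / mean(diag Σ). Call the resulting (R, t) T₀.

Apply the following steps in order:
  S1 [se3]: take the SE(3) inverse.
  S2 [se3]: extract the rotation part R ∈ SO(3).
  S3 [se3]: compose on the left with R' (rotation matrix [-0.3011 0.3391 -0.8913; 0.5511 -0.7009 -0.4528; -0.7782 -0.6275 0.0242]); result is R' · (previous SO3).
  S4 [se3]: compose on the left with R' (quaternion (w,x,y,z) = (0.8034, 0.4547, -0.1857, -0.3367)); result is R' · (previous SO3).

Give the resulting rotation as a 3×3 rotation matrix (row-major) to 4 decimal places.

rotation (matrix) = ((-0.0137, -0.9543, -0.2984), (0.3923, -0.2796, 0.8763), (-0.9197, -0.1051, 0.3782))

source (pnp_recover): camera pose = R=[0.2748 0.8035 0.5280; -0.6968 -0.2120 0.6852; 0.6626 -0.5562 0.5016], t=(0.2701, 0.2700, 5.6901)
after S1 (invert_se3): R=[0.2748 -0.6968 0.6626; 0.8035 -0.2120 -0.5562; 0.5280 0.6852 0.5016], t=(-3.6562, 3.0052, -3.1820)
after S2 (rot_of_se3): [0.2748 -0.6968 0.6626; 0.8035 -0.2120 -0.5562; 0.5280 0.6852 0.5016]
after S3 (compose_so3): [-0.2809 -0.4728 -0.8352; -0.6509 -0.5457 0.5278; -0.7053 0.6919 -0.1545]
after S4 (compose_so3): [-0.0137 -0.9543 -0.2984; 0.3923 -0.2796 0.8763; -0.9197 -0.1051 0.3782]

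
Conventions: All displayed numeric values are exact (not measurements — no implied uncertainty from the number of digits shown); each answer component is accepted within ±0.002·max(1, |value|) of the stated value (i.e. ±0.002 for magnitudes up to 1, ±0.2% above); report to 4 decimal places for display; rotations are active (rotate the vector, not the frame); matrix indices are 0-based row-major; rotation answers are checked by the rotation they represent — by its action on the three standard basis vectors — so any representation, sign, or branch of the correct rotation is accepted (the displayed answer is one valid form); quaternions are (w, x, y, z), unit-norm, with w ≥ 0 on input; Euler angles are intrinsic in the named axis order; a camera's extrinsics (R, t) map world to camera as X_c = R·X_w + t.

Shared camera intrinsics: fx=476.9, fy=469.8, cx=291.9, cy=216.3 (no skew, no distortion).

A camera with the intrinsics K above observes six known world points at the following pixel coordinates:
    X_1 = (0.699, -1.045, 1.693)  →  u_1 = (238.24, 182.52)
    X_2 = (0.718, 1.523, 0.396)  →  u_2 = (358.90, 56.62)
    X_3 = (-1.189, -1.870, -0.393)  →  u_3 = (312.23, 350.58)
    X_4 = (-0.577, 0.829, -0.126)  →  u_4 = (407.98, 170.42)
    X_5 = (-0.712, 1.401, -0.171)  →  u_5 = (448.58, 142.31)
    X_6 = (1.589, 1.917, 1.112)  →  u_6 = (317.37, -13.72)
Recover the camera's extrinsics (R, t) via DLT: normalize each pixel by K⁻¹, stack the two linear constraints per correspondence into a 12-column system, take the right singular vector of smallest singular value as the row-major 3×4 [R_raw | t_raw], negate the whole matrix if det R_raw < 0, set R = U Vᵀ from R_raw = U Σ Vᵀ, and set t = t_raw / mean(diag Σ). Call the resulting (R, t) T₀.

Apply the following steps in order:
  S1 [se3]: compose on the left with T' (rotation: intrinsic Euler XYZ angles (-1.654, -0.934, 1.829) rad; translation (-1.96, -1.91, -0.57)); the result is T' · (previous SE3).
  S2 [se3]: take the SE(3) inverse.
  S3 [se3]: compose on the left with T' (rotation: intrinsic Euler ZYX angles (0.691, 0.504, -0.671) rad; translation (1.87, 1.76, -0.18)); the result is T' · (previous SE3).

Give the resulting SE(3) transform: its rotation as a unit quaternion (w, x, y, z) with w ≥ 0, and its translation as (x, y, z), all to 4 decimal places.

source (pnp_recover): camera pose = R=[-0.7781 0.6214 -0.0919; -0.5540 -0.7477 -0.3660; -0.2962 -0.2339 0.9261], t=(0.4802, -0.3300, 6.1222)
after S1 (compose_se3): R=[0.6747 0.5236 -0.5202; 0.4636 0.2477 0.8507; 0.5743 -0.8152 -0.0756], t=(-6.7655, 1.8297, -1.4323)
after S2 (invert_se3): R=[0.6747 0.4636 0.5743; 0.5236 0.2477 -0.8152; -0.5202 0.8507 -0.0756], t=(4.5392, 1.9216, -5.1839)
after S3 (compose_se3): R=[0.1273 0.0427 0.9909; 0.2178 0.9735 -0.0700; -0.9677 0.2247 0.1146], t=(4.0724, 1.3518, -6.9736)

rotation (quat) = (0.7442, 0.0990, 0.6579, 0.0588), translation = (4.0724, 1.3518, -6.9736)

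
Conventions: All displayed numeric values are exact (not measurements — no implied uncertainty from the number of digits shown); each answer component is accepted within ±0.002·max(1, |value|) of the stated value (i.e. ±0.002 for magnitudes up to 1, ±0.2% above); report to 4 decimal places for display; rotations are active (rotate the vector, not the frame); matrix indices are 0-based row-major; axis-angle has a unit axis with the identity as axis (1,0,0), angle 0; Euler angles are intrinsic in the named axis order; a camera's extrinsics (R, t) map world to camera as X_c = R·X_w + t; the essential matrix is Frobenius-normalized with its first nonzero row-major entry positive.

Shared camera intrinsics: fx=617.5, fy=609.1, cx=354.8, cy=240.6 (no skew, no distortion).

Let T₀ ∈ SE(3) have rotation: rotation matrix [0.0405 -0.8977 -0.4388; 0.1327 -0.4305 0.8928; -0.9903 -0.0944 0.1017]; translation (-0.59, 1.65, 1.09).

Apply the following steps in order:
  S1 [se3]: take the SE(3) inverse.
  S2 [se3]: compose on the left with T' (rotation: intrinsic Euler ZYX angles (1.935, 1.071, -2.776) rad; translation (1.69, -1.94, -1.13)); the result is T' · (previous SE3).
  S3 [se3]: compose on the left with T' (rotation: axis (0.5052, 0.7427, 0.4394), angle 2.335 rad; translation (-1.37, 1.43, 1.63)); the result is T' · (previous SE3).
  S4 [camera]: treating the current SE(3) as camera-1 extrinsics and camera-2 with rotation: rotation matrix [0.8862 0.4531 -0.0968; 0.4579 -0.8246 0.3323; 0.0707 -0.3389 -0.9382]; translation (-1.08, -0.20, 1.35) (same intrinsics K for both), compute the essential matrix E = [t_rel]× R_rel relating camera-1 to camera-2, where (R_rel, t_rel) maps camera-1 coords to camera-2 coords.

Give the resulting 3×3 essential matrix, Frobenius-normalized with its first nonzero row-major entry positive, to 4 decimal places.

matrix = [0.2901 0.1515 0.3208; 0.0647 0.3178 -0.5866; 0.4279 0.3837 0.1018]

after S1 (invert_se3): R=[0.0405 0.1327 -0.9903; -0.8977 -0.4305 -0.0944; -0.4388 0.8928 0.1017], t=(0.8844, 0.2835, -1.8429)
after S2 (compose_se3): R=[-0.8721 -0.4840 0.0719; 0.3747 -0.7551 -0.5380; 0.3147 -0.4423 0.8398], t=(1.8957, 0.1134, -1.1300)
after S3 (compose_se3): R=[0.6327 -0.5173 0.5763; -0.6809 -0.7260 0.0959; 0.3688 -0.4531 -0.8116], t=(-2.8573, 3.0506, 1.8421)
after S4 (essential): [0.2901 0.1515 0.3208; 0.0647 0.3178 -0.5866; 0.4279 0.3837 0.1018]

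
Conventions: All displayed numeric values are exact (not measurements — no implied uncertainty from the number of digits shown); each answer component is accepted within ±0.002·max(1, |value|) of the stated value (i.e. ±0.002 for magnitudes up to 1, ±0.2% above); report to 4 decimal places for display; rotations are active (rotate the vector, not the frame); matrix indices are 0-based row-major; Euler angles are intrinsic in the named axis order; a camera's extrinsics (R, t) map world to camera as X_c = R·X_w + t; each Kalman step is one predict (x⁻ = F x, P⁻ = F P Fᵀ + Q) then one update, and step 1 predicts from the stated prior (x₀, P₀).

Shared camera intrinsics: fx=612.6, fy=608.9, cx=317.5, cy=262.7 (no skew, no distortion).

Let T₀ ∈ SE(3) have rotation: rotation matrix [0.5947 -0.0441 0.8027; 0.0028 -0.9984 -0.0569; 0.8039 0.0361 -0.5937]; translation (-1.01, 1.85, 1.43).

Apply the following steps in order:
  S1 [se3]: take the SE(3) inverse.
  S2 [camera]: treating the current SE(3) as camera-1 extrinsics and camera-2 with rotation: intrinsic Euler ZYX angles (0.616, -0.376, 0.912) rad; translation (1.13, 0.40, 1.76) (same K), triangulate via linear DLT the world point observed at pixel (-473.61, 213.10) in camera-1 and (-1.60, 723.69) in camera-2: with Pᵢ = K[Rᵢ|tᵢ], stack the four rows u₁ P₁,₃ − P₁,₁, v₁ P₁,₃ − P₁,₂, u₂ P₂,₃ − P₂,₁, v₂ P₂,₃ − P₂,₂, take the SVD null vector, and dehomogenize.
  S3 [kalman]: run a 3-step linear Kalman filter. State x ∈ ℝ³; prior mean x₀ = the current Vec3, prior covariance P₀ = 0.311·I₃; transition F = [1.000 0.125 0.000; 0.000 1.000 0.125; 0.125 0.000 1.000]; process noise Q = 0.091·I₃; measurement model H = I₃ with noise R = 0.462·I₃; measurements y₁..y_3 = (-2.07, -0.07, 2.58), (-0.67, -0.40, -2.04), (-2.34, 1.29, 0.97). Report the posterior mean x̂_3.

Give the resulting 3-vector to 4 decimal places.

after S1 (invert_se3): R=[0.5947 0.0028 0.8039; -0.0441 -0.9984 0.0361; 0.8027 -0.0569 -0.5937], t=(-0.5541, 1.7509, 1.7649)
after S2 (triangulate): (-0.9455, 1.8851, -1.3278)
after S3 (kf_track): (-1.4357, 0.6841, -0.1806)

result = (-1.4357, 0.6841, -0.1806)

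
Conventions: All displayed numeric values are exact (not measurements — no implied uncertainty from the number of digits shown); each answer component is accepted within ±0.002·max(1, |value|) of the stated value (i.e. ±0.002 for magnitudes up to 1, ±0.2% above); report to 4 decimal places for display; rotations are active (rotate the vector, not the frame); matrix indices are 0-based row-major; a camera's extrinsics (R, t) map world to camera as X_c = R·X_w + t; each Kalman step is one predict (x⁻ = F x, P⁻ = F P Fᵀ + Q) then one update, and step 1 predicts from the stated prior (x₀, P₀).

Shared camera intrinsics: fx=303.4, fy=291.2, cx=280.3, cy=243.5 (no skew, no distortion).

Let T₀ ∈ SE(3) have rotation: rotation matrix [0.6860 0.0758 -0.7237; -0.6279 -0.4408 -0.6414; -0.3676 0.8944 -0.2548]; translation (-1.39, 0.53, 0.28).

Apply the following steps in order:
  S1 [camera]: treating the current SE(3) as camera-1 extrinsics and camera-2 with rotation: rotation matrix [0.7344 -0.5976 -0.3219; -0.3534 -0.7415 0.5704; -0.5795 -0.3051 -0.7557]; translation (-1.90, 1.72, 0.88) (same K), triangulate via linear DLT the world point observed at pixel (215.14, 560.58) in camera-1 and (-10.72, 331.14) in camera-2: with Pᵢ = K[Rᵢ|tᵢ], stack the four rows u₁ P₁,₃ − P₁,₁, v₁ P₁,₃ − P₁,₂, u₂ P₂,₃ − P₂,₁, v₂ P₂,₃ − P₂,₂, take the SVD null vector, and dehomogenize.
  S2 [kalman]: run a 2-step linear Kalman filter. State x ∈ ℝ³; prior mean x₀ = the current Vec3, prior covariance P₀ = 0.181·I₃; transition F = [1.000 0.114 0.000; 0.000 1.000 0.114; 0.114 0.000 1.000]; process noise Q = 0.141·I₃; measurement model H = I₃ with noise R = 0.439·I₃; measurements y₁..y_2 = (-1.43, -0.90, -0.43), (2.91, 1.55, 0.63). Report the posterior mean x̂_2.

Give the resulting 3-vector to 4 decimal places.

after S1 (triangulate): (0.2011, 0.4832, -1.3854)
after S2 (kf_track): (1.0417, 0.5852, -0.2300)

result = (1.0417, 0.5852, -0.2300)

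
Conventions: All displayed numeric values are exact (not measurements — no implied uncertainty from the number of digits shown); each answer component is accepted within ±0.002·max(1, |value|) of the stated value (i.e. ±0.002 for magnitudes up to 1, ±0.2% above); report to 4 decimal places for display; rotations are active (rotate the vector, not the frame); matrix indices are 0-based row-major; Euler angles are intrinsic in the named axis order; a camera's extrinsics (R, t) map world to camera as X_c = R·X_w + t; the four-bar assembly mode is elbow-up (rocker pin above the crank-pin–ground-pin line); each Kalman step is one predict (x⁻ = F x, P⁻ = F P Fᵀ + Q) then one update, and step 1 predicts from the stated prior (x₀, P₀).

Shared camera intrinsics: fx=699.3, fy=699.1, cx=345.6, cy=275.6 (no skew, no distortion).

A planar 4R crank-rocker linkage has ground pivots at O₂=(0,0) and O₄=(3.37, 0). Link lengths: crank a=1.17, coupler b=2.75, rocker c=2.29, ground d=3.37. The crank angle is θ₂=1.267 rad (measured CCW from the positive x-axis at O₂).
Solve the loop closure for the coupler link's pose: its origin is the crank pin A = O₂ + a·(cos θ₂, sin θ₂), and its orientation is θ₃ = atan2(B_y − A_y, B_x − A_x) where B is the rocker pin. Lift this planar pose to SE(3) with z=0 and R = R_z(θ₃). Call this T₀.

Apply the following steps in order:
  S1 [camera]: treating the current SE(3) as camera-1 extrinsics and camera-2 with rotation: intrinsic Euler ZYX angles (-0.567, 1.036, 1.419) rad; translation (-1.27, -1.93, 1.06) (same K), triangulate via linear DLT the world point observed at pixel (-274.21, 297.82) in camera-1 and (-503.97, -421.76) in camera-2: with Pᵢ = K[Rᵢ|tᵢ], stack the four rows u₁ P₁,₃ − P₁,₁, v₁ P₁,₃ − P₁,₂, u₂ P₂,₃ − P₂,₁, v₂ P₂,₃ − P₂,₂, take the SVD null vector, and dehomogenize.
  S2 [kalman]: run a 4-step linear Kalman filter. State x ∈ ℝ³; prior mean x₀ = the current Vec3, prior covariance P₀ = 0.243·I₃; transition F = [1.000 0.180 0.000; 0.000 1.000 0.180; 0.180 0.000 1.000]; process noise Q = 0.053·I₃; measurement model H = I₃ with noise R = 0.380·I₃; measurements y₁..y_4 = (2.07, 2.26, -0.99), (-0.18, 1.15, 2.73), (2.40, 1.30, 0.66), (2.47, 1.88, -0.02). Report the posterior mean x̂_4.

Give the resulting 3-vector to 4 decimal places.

result = (1.6219, 1.6748, 0.9171)

source (fourbar_fk): coupler pose = R=[0.9138 -0.4061 0.0000; 0.4061 0.9138 0.0000; 0.0000 0.0000 1.0000], t=(0.3500, 1.1164, 0.0000)
after S1 (triangulate): (-1.6078, -0.4708, 1.0471)
after S2 (kf_track): (1.6219, 1.6748, 0.9171)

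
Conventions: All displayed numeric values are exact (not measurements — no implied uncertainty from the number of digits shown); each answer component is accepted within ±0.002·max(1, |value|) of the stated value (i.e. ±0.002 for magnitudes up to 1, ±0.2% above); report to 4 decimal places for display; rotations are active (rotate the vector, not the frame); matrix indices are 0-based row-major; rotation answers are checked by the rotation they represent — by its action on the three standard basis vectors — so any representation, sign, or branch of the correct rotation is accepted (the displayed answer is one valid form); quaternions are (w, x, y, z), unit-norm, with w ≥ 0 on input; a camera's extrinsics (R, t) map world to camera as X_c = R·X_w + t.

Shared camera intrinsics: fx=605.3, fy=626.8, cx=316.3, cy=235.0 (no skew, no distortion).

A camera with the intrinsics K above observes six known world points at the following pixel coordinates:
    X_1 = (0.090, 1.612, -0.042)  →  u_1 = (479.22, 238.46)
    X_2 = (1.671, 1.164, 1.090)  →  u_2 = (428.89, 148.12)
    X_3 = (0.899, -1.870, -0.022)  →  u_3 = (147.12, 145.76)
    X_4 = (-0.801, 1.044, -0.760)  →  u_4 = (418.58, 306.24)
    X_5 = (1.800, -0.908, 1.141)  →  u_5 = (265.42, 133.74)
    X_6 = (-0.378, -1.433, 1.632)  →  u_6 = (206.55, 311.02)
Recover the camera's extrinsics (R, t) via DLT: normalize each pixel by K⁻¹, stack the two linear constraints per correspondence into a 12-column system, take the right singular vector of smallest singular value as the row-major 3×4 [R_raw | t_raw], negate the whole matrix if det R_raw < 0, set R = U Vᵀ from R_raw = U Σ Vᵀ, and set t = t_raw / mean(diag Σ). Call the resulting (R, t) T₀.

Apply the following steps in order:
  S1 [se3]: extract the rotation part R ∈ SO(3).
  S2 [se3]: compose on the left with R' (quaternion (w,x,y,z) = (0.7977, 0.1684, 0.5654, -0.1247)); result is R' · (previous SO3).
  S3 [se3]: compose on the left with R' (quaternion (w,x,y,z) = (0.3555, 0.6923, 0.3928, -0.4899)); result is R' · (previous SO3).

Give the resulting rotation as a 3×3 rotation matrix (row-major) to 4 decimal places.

rotation (matrix) = ((-0.8459, 0.5269, 0.0833), (0.5285, 0.8489, -0.0026), (-0.0720, 0.0418, -0.9965))

source (pnp_recover): camera pose = R=[0.1071 0.9894 0.0982; -0.9231 0.0623 0.3795; 0.3694 -0.1313 0.9200], t=(-0.0600, 0.0300, 5.9408)
after S1 (rot_of_se3): [0.1071 0.9894 0.0982; -0.9231 0.0623 0.3795; 0.3694 -0.1313 0.9200]
after S2 (compose_so3): [-0.0064 0.2373 0.9714; -0.9943 0.1022 -0.0316; -0.1068 -0.9660 0.2353]
after S3 (compose_so3): [-0.8459 0.5269 0.0833; 0.5285 0.8489 -0.0026; -0.0720 0.0418 -0.9965]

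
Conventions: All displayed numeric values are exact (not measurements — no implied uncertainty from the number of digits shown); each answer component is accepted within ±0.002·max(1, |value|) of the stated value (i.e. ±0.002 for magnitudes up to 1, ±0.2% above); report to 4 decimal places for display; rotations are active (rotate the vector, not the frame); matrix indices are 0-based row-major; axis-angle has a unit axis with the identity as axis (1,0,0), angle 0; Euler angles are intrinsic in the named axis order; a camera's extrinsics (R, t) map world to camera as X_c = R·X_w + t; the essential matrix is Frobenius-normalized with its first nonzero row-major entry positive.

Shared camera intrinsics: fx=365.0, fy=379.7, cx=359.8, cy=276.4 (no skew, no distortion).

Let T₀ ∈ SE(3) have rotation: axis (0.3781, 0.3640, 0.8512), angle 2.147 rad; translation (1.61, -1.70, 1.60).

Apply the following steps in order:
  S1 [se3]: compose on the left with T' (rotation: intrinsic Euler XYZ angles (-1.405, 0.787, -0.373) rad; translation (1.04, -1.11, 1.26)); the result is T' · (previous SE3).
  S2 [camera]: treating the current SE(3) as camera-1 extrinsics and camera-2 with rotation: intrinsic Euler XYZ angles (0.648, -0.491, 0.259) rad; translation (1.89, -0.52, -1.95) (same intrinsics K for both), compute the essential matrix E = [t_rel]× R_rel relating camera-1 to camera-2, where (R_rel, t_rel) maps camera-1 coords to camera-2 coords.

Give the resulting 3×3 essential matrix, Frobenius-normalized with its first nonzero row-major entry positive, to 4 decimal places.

matrix = [0.0717 -0.2895 -0.0603; 0.4307 0.3308 -0.4489; 0.2389 -0.5535 -0.2181]

after S1 (compose_se3): R=[0.1613 0.1466 0.9760; 0.2705 0.9445 -0.1865; -0.9491 0.2940 0.1127], t=(2.7943, -0.9686, 3.4836)
after S2 (essential): [0.0717 -0.2895 -0.0603; 0.4307 0.3308 -0.4489; 0.2389 -0.5535 -0.2181]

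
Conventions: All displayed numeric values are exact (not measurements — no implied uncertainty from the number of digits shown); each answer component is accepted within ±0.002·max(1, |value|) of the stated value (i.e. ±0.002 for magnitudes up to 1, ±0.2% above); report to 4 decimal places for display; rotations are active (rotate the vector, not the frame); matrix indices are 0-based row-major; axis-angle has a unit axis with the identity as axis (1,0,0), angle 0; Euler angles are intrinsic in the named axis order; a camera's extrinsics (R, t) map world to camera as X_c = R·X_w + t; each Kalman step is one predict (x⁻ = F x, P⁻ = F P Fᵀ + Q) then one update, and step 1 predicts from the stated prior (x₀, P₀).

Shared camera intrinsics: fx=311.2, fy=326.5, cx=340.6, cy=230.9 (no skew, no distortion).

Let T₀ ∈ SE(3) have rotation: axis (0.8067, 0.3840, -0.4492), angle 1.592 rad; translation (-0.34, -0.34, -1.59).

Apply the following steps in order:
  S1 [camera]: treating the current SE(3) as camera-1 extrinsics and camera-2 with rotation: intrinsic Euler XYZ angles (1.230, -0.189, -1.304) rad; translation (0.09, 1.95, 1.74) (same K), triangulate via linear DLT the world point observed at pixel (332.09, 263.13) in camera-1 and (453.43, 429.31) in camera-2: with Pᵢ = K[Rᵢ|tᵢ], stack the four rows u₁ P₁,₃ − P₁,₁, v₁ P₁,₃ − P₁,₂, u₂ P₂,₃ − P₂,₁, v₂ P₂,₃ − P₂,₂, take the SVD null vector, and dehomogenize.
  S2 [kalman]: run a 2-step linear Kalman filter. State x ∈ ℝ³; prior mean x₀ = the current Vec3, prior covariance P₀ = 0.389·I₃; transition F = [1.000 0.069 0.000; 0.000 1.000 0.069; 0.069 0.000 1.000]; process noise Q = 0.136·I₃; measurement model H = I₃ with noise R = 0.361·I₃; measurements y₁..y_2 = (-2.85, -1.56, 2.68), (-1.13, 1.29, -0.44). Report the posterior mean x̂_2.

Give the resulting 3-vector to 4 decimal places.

result = (-1.7747, 0.6205, 0.4969)

after S1 (triangulate): (-1.8074, 1.9268, 0.0517)
after S2 (kf_track): (-1.7747, 0.6205, 0.4969)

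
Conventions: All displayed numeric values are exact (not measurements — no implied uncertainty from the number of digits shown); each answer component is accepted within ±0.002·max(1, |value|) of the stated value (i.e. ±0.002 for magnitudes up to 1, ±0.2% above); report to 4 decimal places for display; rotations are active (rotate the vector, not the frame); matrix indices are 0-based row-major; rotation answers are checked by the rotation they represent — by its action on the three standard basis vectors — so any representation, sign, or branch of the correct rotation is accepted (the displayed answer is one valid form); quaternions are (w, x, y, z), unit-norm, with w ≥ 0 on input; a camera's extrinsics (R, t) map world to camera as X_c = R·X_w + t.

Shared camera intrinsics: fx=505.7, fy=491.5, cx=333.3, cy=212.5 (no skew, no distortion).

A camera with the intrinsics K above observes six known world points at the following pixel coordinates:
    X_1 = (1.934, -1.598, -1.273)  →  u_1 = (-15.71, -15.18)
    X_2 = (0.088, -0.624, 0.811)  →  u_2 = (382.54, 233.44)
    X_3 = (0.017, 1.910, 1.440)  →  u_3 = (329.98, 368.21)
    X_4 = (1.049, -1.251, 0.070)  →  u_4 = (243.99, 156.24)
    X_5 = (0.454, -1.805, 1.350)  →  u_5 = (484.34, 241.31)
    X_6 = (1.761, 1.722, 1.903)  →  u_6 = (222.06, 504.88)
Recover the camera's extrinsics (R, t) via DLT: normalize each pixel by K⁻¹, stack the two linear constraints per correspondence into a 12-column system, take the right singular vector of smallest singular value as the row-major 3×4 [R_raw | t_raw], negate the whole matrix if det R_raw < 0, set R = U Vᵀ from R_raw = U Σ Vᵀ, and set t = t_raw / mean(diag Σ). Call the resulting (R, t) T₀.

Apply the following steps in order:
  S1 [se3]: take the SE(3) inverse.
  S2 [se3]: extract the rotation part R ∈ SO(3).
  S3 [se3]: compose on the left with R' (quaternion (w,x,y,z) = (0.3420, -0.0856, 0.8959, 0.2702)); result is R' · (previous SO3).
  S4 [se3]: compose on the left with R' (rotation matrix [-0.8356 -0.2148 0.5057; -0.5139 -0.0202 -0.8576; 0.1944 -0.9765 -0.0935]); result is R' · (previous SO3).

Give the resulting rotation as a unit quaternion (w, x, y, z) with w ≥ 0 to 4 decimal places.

rotation (quat) = (0.0404, -0.2867, 0.8469, -0.4460)

source (pnp_recover): camera pose = R=[-0.7570 -0.3291 0.5644; 0.3765 0.4863 0.7885; -0.5340 0.8094 -0.2443], t=(-0.2099, -0.1999, 4.7197)
after S1 (invert_se3): R=[-0.7570 0.3765 -0.5340; -0.3291 0.4863 0.8094; 0.5644 0.7885 -0.2443], t=(2.4366, -3.7922, 1.4290)
after S2 (rot_of_se3): [-0.7570 0.3765 -0.5340; -0.3291 0.4863 0.8094; 0.5644 0.7885 -0.2443]
after S3 (compose_so3): [0.9999 -0.0006 -0.0109; 0.0063 0.8480 0.5300; 0.0089 -0.5301 0.8479]
after S4 (compose_so3): [-0.8323 -0.4497 0.3241; -0.5216 0.4378 -0.7323; 0.1874 -0.7786 -0.5989]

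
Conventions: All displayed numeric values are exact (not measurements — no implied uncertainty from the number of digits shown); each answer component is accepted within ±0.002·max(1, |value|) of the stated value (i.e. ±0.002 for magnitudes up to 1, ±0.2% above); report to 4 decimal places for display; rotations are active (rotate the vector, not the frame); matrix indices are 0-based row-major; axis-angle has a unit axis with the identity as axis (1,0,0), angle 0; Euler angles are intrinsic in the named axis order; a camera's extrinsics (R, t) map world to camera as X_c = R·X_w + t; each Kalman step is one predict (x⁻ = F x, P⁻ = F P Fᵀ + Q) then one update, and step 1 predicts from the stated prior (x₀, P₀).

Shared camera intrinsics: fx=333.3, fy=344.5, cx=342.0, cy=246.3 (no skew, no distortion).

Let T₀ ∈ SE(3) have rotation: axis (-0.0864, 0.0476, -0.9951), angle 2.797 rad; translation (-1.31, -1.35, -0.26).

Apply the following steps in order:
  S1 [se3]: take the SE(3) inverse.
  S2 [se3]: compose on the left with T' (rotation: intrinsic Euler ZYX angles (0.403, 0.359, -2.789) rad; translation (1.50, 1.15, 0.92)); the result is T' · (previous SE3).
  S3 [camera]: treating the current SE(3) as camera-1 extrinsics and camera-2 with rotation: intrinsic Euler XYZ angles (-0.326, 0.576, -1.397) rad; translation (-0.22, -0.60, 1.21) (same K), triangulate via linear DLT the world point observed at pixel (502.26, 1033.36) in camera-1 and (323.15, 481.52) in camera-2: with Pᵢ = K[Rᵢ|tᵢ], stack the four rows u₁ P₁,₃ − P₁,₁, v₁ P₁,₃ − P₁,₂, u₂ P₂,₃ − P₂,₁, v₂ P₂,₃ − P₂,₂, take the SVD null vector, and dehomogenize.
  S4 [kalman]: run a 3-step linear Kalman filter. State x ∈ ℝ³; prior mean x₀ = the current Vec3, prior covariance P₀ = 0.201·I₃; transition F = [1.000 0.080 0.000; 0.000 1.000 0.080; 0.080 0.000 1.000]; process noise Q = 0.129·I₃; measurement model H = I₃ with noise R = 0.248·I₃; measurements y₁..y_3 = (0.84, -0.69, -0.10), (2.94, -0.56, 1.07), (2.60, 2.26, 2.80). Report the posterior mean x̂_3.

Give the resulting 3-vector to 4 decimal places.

result = (2.1025, 1.0372, 1.8449)

after S1 (invert_se3): R=[-0.9267 -0.3442 0.1508; 0.3282 -0.9368 -0.1211; 0.1830 -0.0628 0.9811], t=(-1.6394, -0.8662, 0.4101)
after S2 (compose_se3): R=[-0.7942 -0.5091 -0.3316; -0.6048 0.7151 0.3505; 0.0587 0.4790 -0.8759], t=(-0.3140, 1.4143, 1.4157)
after S3 (triangulate): (-1.3154, 0.1647, 0.3873)
after S4 (kf_track): (2.1025, 1.0372, 1.8449)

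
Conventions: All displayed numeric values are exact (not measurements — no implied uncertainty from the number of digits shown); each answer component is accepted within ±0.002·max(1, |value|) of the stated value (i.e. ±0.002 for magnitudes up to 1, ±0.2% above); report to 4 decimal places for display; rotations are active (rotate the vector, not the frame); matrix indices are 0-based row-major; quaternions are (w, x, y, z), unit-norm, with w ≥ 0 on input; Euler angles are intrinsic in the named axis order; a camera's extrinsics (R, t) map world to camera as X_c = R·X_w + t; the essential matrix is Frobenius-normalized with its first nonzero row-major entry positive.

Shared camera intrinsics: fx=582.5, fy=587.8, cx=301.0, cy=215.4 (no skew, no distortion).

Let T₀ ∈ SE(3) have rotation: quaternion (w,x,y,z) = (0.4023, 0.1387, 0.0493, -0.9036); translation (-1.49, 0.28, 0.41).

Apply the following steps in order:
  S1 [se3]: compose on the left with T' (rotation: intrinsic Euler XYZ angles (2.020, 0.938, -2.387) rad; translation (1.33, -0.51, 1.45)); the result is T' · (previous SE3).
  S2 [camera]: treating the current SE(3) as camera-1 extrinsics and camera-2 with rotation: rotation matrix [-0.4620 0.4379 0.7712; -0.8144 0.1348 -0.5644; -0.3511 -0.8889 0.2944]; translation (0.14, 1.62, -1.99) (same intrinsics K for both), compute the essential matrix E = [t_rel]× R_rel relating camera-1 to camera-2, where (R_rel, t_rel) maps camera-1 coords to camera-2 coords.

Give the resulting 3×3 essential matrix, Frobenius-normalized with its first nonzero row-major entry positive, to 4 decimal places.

after S1 (compose_se3): R=[-0.2483 -0.5730 0.7810; -0.2781 -0.7302 -0.6241; 0.9279 -0.3722 0.0219], t=(2.4160, -0.1552, 2.5276)
after S2 (essential): [0.2944 0.5223 -0.3724; -0.2509 0.2871 0.2654; -0.2619 0.3790 0.2715]

matrix = [0.2944 0.5223 -0.3724; -0.2509 0.2871 0.2654; -0.2619 0.3790 0.2715]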